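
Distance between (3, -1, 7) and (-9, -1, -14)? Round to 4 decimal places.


d = sqrt((-9-3)^2 + (-1--1)^2 + (-14-7)^2) = 24.1868

24.1868


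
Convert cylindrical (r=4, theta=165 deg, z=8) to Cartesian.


x = 4 * cos(165) = -3.8637
y = 4 * sin(165) = 1.0353
z = 8

(-3.8637, 1.0353, 8)


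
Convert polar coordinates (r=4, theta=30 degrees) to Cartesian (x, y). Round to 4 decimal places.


x = 4 * cos(30) = 3.4641
y = 4 * sin(30) = 2

(3.4641, 2)


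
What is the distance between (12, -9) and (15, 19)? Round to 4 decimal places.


d = sqrt((15-12)^2 + (19--9)^2) = 28.1603

28.1603


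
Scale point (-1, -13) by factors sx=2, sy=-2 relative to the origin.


Scaling: (x*sx, y*sy) = (-1*2, -13*-2) = (-2, 26)

(-2, 26)


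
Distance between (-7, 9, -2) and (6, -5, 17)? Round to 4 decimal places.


d = sqrt((6--7)^2 + (-5-9)^2 + (17--2)^2) = 26.9444

26.9444


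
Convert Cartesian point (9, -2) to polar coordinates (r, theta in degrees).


r = sqrt(9^2 + (-2)^2) = 9.2195
theta = atan2(-2, 9) = 347.4712 degrees

r = 9.2195, theta = 347.4712 degrees


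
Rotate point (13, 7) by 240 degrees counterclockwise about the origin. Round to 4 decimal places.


x' = 13*cos(240) - 7*sin(240) = -0.4378
y' = 13*sin(240) + 7*cos(240) = -14.7583

(-0.4378, -14.7583)


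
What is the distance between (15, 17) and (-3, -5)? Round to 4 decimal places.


d = sqrt((-3-15)^2 + (-5-17)^2) = 28.4253

28.4253


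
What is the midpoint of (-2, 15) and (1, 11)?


Midpoint = ((-2+1)/2, (15+11)/2) = (-0.5, 13)

(-0.5, 13)


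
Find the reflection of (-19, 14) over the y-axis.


Reflection across y-axis: (x, y) -> (-x, y)
(-19, 14) -> (19, 14)

(19, 14)


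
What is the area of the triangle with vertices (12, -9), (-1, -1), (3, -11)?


Area = |x1(y2-y3) + x2(y3-y1) + x3(y1-y2)| / 2
= |12*(-1--11) + -1*(-11--9) + 3*(-9--1)| / 2
= 49

49


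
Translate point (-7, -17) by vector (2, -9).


Translation: (x+dx, y+dy) = (-7+2, -17+-9) = (-5, -26)

(-5, -26)


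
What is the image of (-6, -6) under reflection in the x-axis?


Reflection across x-axis: (x, y) -> (x, -y)
(-6, -6) -> (-6, 6)

(-6, 6)


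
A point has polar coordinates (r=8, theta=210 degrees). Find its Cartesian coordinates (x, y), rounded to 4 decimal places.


x = 8 * cos(210) = -6.9282
y = 8 * sin(210) = -4

(-6.9282, -4)


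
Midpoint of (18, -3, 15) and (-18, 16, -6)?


Midpoint = ((18+-18)/2, (-3+16)/2, (15+-6)/2) = (0, 6.5, 4.5)

(0, 6.5, 4.5)


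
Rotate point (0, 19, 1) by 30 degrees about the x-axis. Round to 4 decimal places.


x' = 0
y' = 19*cos(30) - 1*sin(30) = 15.9545
z' = 19*sin(30) + 1*cos(30) = 10.366

(0, 15.9545, 10.366)


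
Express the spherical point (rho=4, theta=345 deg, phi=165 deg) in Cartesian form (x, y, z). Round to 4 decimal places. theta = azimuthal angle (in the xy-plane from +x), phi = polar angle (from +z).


x = 4 * sin(165) * cos(345) = 1
y = 4 * sin(165) * sin(345) = -0.2679
z = 4 * cos(165) = -3.8637

(1, -0.2679, -3.8637)


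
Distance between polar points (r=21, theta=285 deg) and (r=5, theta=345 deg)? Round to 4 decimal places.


d = sqrt(r1^2 + r2^2 - 2*r1*r2*cos(t2-t1))
d = sqrt(21^2 + 5^2 - 2*21*5*cos(345-285)) = 19

19


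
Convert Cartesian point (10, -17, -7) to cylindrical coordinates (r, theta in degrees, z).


r = sqrt(10^2 + (-17)^2) = 19.7231
theta = atan2(-17, 10) = 300.4655 deg
z = -7

r = 19.7231, theta = 300.4655 deg, z = -7


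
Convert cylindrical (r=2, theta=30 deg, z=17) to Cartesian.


x = 2 * cos(30) = 1.7321
y = 2 * sin(30) = 1
z = 17

(1.7321, 1, 17)


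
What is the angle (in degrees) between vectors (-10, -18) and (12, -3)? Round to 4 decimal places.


dot = -10*12 + -18*-3 = -66
|u| = 20.5913, |v| = 12.3693
cos(angle) = -0.2591
angle = 105.0184 degrees

105.0184 degrees


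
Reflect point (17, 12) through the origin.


Reflection through origin: (x, y) -> (-x, -y)
(17, 12) -> (-17, -12)

(-17, -12)


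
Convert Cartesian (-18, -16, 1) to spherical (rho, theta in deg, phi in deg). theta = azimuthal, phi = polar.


rho = sqrt((-18)^2 + (-16)^2 + 1^2) = 24.1039
theta = atan2(-16, -18) = 221.6335 deg
phi = acos(1/24.1039) = 87.6223 deg

rho = 24.1039, theta = 221.6335 deg, phi = 87.6223 deg


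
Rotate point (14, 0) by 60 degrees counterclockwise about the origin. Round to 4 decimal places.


x' = 14*cos(60) - 0*sin(60) = 7
y' = 14*sin(60) + 0*cos(60) = 12.1244

(7, 12.1244)


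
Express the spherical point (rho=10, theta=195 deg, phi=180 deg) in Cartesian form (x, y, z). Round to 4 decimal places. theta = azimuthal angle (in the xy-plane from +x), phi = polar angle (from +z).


x = 10 * sin(180) * cos(195) = 0
y = 10 * sin(180) * sin(195) = 0
z = 10 * cos(180) = -10

(0, 0, -10)


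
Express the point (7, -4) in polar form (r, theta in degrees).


r = sqrt(7^2 + (-4)^2) = 8.0623
theta = atan2(-4, 7) = 330.2551 degrees

r = 8.0623, theta = 330.2551 degrees


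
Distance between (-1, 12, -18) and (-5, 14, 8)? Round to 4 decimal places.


d = sqrt((-5--1)^2 + (14-12)^2 + (8--18)^2) = 26.3818

26.3818


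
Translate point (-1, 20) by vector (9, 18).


Translation: (x+dx, y+dy) = (-1+9, 20+18) = (8, 38)

(8, 38)


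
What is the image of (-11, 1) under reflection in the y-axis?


Reflection across y-axis: (x, y) -> (-x, y)
(-11, 1) -> (11, 1)

(11, 1)


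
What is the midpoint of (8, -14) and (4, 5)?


Midpoint = ((8+4)/2, (-14+5)/2) = (6, -4.5)

(6, -4.5)


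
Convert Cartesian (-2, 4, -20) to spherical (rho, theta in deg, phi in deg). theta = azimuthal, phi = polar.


rho = sqrt((-2)^2 + 4^2 + (-20)^2) = 20.4939
theta = atan2(4, -2) = 116.5651 deg
phi = acos(-20/20.4939) = 167.3956 deg

rho = 20.4939, theta = 116.5651 deg, phi = 167.3956 deg


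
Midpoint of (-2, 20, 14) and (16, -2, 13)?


Midpoint = ((-2+16)/2, (20+-2)/2, (14+13)/2) = (7, 9, 13.5)

(7, 9, 13.5)


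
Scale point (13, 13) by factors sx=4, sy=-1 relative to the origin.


Scaling: (x*sx, y*sy) = (13*4, 13*-1) = (52, -13)

(52, -13)


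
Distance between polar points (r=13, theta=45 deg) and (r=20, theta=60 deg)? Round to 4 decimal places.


d = sqrt(r1^2 + r2^2 - 2*r1*r2*cos(t2-t1))
d = sqrt(13^2 + 20^2 - 2*13*20*cos(60-45)) = 8.1681

8.1681


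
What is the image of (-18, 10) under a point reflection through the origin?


Reflection through origin: (x, y) -> (-x, -y)
(-18, 10) -> (18, -10)

(18, -10)


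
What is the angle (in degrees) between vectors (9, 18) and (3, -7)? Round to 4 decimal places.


dot = 9*3 + 18*-7 = -99
|u| = 20.1246, |v| = 7.6158
cos(angle) = -0.6459
angle = 130.2364 degrees

130.2364 degrees


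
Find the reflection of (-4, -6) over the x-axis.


Reflection across x-axis: (x, y) -> (x, -y)
(-4, -6) -> (-4, 6)

(-4, 6)


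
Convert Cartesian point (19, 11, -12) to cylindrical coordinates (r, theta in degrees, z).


r = sqrt(19^2 + 11^2) = 21.9545
theta = atan2(11, 19) = 30.0686 deg
z = -12

r = 21.9545, theta = 30.0686 deg, z = -12


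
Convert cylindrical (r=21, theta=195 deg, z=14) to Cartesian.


x = 21 * cos(195) = -20.2844
y = 21 * sin(195) = -5.4352
z = 14

(-20.2844, -5.4352, 14)


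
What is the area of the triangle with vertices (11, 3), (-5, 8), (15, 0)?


Area = |x1(y2-y3) + x2(y3-y1) + x3(y1-y2)| / 2
= |11*(8-0) + -5*(0-3) + 15*(3-8)| / 2
= 14

14


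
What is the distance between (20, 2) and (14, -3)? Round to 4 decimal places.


d = sqrt((14-20)^2 + (-3-2)^2) = 7.8102

7.8102


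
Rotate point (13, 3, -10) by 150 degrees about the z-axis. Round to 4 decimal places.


x' = 13*cos(150) - 3*sin(150) = -12.7583
y' = 13*sin(150) + 3*cos(150) = 3.9019
z' = -10

(-12.7583, 3.9019, -10)


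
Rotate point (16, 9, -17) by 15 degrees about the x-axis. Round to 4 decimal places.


x' = 16
y' = 9*cos(15) - -17*sin(15) = 13.0933
z' = 9*sin(15) + -17*cos(15) = -14.0914

(16, 13.0933, -14.0914)


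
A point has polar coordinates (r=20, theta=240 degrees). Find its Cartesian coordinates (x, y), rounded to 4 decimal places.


x = 20 * cos(240) = -10
y = 20 * sin(240) = -17.3205

(-10, -17.3205)


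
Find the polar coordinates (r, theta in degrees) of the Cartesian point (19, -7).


r = sqrt(19^2 + (-7)^2) = 20.2485
theta = atan2(-7, 19) = 339.7751 degrees

r = 20.2485, theta = 339.7751 degrees


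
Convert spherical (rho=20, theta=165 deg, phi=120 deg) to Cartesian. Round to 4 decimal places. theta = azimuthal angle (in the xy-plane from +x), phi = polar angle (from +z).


x = 20 * sin(120) * cos(165) = -16.7303
y = 20 * sin(120) * sin(165) = 4.4829
z = 20 * cos(120) = -10

(-16.7303, 4.4829, -10)


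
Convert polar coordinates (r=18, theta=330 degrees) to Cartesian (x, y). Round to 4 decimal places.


x = 18 * cos(330) = 15.5885
y = 18 * sin(330) = -9

(15.5885, -9)


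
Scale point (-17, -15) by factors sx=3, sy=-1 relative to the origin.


Scaling: (x*sx, y*sy) = (-17*3, -15*-1) = (-51, 15)

(-51, 15)


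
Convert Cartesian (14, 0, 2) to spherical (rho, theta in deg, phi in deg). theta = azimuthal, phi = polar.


rho = sqrt(14^2 + 0^2 + 2^2) = 14.1421
theta = atan2(0, 14) = 0 deg
phi = acos(2/14.1421) = 81.8699 deg

rho = 14.1421, theta = 0 deg, phi = 81.8699 deg


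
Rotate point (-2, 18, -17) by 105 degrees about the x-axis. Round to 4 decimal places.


x' = -2
y' = 18*cos(105) - -17*sin(105) = 11.762
z' = 18*sin(105) + -17*cos(105) = 21.7866

(-2, 11.762, 21.7866)


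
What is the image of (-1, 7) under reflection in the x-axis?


Reflection across x-axis: (x, y) -> (x, -y)
(-1, 7) -> (-1, -7)

(-1, -7)


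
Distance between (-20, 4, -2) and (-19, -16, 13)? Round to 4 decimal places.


d = sqrt((-19--20)^2 + (-16-4)^2 + (13--2)^2) = 25.02

25.02


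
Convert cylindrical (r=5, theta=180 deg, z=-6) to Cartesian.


x = 5 * cos(180) = -5
y = 5 * sin(180) = 0
z = -6

(-5, 0, -6)


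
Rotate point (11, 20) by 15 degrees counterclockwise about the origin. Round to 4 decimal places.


x' = 11*cos(15) - 20*sin(15) = 5.4488
y' = 11*sin(15) + 20*cos(15) = 22.1655

(5.4488, 22.1655)


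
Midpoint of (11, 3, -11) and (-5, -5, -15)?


Midpoint = ((11+-5)/2, (3+-5)/2, (-11+-15)/2) = (3, -1, -13)

(3, -1, -13)


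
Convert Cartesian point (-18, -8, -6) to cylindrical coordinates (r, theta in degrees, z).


r = sqrt((-18)^2 + (-8)^2) = 19.6977
theta = atan2(-8, -18) = 203.9625 deg
z = -6

r = 19.6977, theta = 203.9625 deg, z = -6


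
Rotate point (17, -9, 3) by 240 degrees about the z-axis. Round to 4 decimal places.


x' = 17*cos(240) - -9*sin(240) = -16.2942
y' = 17*sin(240) + -9*cos(240) = -10.2224
z' = 3

(-16.2942, -10.2224, 3)


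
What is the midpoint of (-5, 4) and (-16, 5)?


Midpoint = ((-5+-16)/2, (4+5)/2) = (-10.5, 4.5)

(-10.5, 4.5)


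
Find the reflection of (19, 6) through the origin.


Reflection through origin: (x, y) -> (-x, -y)
(19, 6) -> (-19, -6)

(-19, -6)


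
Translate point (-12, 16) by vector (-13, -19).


Translation: (x+dx, y+dy) = (-12+-13, 16+-19) = (-25, -3)

(-25, -3)


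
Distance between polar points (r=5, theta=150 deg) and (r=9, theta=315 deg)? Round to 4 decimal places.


d = sqrt(r1^2 + r2^2 - 2*r1*r2*cos(t2-t1))
d = sqrt(5^2 + 9^2 - 2*5*9*cos(315-150)) = 13.89

13.89


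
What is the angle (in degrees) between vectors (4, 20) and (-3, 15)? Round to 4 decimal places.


dot = 4*-3 + 20*15 = 288
|u| = 20.3961, |v| = 15.2971
cos(angle) = 0.9231
angle = 22.6199 degrees

22.6199 degrees


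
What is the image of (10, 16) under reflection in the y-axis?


Reflection across y-axis: (x, y) -> (-x, y)
(10, 16) -> (-10, 16)

(-10, 16)


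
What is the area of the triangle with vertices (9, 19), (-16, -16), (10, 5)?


Area = |x1(y2-y3) + x2(y3-y1) + x3(y1-y2)| / 2
= |9*(-16-5) + -16*(5-19) + 10*(19--16)| / 2
= 192.5

192.5


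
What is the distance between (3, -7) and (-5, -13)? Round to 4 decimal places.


d = sqrt((-5-3)^2 + (-13--7)^2) = 10

10


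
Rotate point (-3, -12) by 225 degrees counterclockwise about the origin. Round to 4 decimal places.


x' = -3*cos(225) - -12*sin(225) = -6.364
y' = -3*sin(225) + -12*cos(225) = 10.6066

(-6.364, 10.6066)


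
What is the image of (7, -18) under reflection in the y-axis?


Reflection across y-axis: (x, y) -> (-x, y)
(7, -18) -> (-7, -18)

(-7, -18)


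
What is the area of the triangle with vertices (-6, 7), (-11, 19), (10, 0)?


Area = |x1(y2-y3) + x2(y3-y1) + x3(y1-y2)| / 2
= |-6*(19-0) + -11*(0-7) + 10*(7-19)| / 2
= 78.5

78.5


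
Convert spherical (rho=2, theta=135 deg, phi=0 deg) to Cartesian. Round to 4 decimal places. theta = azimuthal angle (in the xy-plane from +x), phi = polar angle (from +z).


x = 2 * sin(0) * cos(135) = 0
y = 2 * sin(0) * sin(135) = 0
z = 2 * cos(0) = 2

(0, 0, 2)


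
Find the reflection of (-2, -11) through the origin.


Reflection through origin: (x, y) -> (-x, -y)
(-2, -11) -> (2, 11)

(2, 11)


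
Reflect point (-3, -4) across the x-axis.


Reflection across x-axis: (x, y) -> (x, -y)
(-3, -4) -> (-3, 4)

(-3, 4)


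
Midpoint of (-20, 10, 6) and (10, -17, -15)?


Midpoint = ((-20+10)/2, (10+-17)/2, (6+-15)/2) = (-5, -3.5, -4.5)

(-5, -3.5, -4.5)


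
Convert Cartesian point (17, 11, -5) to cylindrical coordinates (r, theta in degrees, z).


r = sqrt(17^2 + 11^2) = 20.2485
theta = atan2(11, 17) = 32.9052 deg
z = -5

r = 20.2485, theta = 32.9052 deg, z = -5


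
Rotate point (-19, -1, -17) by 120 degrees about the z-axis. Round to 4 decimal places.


x' = -19*cos(120) - -1*sin(120) = 10.366
y' = -19*sin(120) + -1*cos(120) = -15.9545
z' = -17

(10.366, -15.9545, -17)


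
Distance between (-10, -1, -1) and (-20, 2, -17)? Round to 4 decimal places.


d = sqrt((-20--10)^2 + (2--1)^2 + (-17--1)^2) = 19.105

19.105


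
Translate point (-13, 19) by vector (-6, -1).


Translation: (x+dx, y+dy) = (-13+-6, 19+-1) = (-19, 18)

(-19, 18)


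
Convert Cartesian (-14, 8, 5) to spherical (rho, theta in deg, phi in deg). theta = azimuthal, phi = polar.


rho = sqrt((-14)^2 + 8^2 + 5^2) = 16.8819
theta = atan2(8, -14) = 150.2551 deg
phi = acos(5/16.8819) = 72.772 deg

rho = 16.8819, theta = 150.2551 deg, phi = 72.772 deg


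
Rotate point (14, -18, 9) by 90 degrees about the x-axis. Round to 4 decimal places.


x' = 14
y' = -18*cos(90) - 9*sin(90) = -9
z' = -18*sin(90) + 9*cos(90) = -18

(14, -9, -18)


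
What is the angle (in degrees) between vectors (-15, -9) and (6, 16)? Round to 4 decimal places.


dot = -15*6 + -9*16 = -234
|u| = 17.4929, |v| = 17.088
cos(angle) = -0.7828
angle = 141.5198 degrees

141.5198 degrees


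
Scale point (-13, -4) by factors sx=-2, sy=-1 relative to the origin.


Scaling: (x*sx, y*sy) = (-13*-2, -4*-1) = (26, 4)

(26, 4)


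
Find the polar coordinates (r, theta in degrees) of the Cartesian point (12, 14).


r = sqrt(12^2 + 14^2) = 18.4391
theta = atan2(14, 12) = 49.3987 degrees

r = 18.4391, theta = 49.3987 degrees


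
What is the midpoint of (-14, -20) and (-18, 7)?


Midpoint = ((-14+-18)/2, (-20+7)/2) = (-16, -6.5)

(-16, -6.5)


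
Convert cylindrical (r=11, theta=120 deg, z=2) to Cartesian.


x = 11 * cos(120) = -5.5
y = 11 * sin(120) = 9.5263
z = 2

(-5.5, 9.5263, 2)


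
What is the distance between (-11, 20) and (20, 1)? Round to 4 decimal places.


d = sqrt((20--11)^2 + (1-20)^2) = 36.3593

36.3593


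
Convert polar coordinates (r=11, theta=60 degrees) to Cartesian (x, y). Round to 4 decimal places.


x = 11 * cos(60) = 5.5
y = 11 * sin(60) = 9.5263

(5.5, 9.5263)


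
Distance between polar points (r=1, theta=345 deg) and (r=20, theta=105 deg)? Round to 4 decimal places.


d = sqrt(r1^2 + r2^2 - 2*r1*r2*cos(t2-t1))
d = sqrt(1^2 + 20^2 - 2*1*20*cos(105-345)) = 20.5183

20.5183


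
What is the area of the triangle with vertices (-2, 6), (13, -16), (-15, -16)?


Area = |x1(y2-y3) + x2(y3-y1) + x3(y1-y2)| / 2
= |-2*(-16--16) + 13*(-16-6) + -15*(6--16)| / 2
= 308

308


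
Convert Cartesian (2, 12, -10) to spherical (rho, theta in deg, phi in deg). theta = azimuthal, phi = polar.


rho = sqrt(2^2 + 12^2 + (-10)^2) = 15.748
theta = atan2(12, 2) = 80.5377 deg
phi = acos(-10/15.748) = 129.42 deg

rho = 15.748, theta = 80.5377 deg, phi = 129.42 deg


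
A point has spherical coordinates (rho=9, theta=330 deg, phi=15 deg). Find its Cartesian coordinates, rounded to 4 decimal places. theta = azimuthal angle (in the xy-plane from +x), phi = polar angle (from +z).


x = 9 * sin(15) * cos(330) = 2.0173
y = 9 * sin(15) * sin(330) = -1.1647
z = 9 * cos(15) = 8.6933

(2.0173, -1.1647, 8.6933)


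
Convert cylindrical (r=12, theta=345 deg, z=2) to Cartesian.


x = 12 * cos(345) = 11.5911
y = 12 * sin(345) = -3.1058
z = 2

(11.5911, -3.1058, 2)


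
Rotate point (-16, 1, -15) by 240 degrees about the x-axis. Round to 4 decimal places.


x' = -16
y' = 1*cos(240) - -15*sin(240) = -13.4904
z' = 1*sin(240) + -15*cos(240) = 6.634

(-16, -13.4904, 6.634)


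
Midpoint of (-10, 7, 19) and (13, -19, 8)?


Midpoint = ((-10+13)/2, (7+-19)/2, (19+8)/2) = (1.5, -6, 13.5)

(1.5, -6, 13.5)


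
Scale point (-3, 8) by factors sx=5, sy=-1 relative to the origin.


Scaling: (x*sx, y*sy) = (-3*5, 8*-1) = (-15, -8)

(-15, -8)


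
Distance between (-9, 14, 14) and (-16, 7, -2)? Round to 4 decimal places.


d = sqrt((-16--9)^2 + (7-14)^2 + (-2-14)^2) = 18.8149

18.8149


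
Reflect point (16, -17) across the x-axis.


Reflection across x-axis: (x, y) -> (x, -y)
(16, -17) -> (16, 17)

(16, 17)


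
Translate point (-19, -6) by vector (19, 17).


Translation: (x+dx, y+dy) = (-19+19, -6+17) = (0, 11)

(0, 11)


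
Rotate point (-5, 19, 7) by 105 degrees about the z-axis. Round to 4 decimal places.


x' = -5*cos(105) - 19*sin(105) = -17.0585
y' = -5*sin(105) + 19*cos(105) = -9.7472
z' = 7

(-17.0585, -9.7472, 7)


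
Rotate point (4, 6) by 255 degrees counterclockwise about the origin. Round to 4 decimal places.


x' = 4*cos(255) - 6*sin(255) = 4.7603
y' = 4*sin(255) + 6*cos(255) = -5.4166

(4.7603, -5.4166)


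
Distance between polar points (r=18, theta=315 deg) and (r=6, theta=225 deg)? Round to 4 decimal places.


d = sqrt(r1^2 + r2^2 - 2*r1*r2*cos(t2-t1))
d = sqrt(18^2 + 6^2 - 2*18*6*cos(225-315)) = 18.9737

18.9737


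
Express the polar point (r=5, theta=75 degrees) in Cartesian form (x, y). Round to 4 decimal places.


x = 5 * cos(75) = 1.2941
y = 5 * sin(75) = 4.8296

(1.2941, 4.8296)


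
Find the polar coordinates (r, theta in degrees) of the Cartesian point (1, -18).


r = sqrt(1^2 + (-18)^2) = 18.0278
theta = atan2(-18, 1) = 273.1798 degrees

r = 18.0278, theta = 273.1798 degrees


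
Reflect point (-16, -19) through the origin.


Reflection through origin: (x, y) -> (-x, -y)
(-16, -19) -> (16, 19)

(16, 19)


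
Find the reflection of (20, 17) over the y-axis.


Reflection across y-axis: (x, y) -> (-x, y)
(20, 17) -> (-20, 17)

(-20, 17)


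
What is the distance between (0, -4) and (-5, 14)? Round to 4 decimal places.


d = sqrt((-5-0)^2 + (14--4)^2) = 18.6815

18.6815


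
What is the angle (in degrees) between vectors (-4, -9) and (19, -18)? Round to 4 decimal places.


dot = -4*19 + -9*-18 = 86
|u| = 9.8489, |v| = 26.1725
cos(angle) = 0.3336
angle = 70.5106 degrees

70.5106 degrees


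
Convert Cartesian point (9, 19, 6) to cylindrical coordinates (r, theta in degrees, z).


r = sqrt(9^2 + 19^2) = 21.0238
theta = atan2(19, 9) = 64.6538 deg
z = 6

r = 21.0238, theta = 64.6538 deg, z = 6


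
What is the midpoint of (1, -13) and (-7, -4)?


Midpoint = ((1+-7)/2, (-13+-4)/2) = (-3, -8.5)

(-3, -8.5)


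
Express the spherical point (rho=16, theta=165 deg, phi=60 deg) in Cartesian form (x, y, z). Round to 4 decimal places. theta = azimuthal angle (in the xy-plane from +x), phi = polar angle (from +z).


x = 16 * sin(60) * cos(165) = -13.3843
y = 16 * sin(60) * sin(165) = 3.5863
z = 16 * cos(60) = 8

(-13.3843, 3.5863, 8)


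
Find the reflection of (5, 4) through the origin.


Reflection through origin: (x, y) -> (-x, -y)
(5, 4) -> (-5, -4)

(-5, -4)


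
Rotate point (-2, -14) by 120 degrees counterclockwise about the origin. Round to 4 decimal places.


x' = -2*cos(120) - -14*sin(120) = 13.1244
y' = -2*sin(120) + -14*cos(120) = 5.2679

(13.1244, 5.2679)


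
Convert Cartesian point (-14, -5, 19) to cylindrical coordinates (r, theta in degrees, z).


r = sqrt((-14)^2 + (-5)^2) = 14.8661
theta = atan2(-5, -14) = 199.6538 deg
z = 19

r = 14.8661, theta = 199.6538 deg, z = 19


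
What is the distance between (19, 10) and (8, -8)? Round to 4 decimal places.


d = sqrt((8-19)^2 + (-8-10)^2) = 21.095

21.095


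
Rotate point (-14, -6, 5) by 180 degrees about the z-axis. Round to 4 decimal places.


x' = -14*cos(180) - -6*sin(180) = 14
y' = -14*sin(180) + -6*cos(180) = 6
z' = 5

(14, 6, 5)


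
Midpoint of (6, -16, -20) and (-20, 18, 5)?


Midpoint = ((6+-20)/2, (-16+18)/2, (-20+5)/2) = (-7, 1, -7.5)

(-7, 1, -7.5)


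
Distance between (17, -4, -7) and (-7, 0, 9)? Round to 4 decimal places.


d = sqrt((-7-17)^2 + (0--4)^2 + (9--7)^2) = 29.1204

29.1204


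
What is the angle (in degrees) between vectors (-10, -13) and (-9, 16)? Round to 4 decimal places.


dot = -10*-9 + -13*16 = -118
|u| = 16.4012, |v| = 18.3576
cos(angle) = -0.3919
angle = 113.0737 degrees

113.0737 degrees


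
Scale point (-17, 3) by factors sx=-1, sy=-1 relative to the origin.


Scaling: (x*sx, y*sy) = (-17*-1, 3*-1) = (17, -3)

(17, -3)


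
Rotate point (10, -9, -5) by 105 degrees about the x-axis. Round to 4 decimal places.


x' = 10
y' = -9*cos(105) - -5*sin(105) = 7.159
z' = -9*sin(105) + -5*cos(105) = -7.3992

(10, 7.159, -7.3992)


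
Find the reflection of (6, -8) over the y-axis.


Reflection across y-axis: (x, y) -> (-x, y)
(6, -8) -> (-6, -8)

(-6, -8)


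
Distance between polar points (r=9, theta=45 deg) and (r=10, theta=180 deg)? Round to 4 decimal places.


d = sqrt(r1^2 + r2^2 - 2*r1*r2*cos(t2-t1))
d = sqrt(9^2 + 10^2 - 2*9*10*cos(180-45)) = 17.5579

17.5579


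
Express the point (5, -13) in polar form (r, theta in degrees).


r = sqrt(5^2 + (-13)^2) = 13.9284
theta = atan2(-13, 5) = 291.0375 degrees

r = 13.9284, theta = 291.0375 degrees


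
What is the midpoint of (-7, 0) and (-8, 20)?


Midpoint = ((-7+-8)/2, (0+20)/2) = (-7.5, 10)

(-7.5, 10)


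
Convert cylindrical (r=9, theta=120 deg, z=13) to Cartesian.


x = 9 * cos(120) = -4.5
y = 9 * sin(120) = 7.7942
z = 13

(-4.5, 7.7942, 13)


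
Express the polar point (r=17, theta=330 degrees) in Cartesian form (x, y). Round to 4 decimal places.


x = 17 * cos(330) = 14.7224
y = 17 * sin(330) = -8.5

(14.7224, -8.5)


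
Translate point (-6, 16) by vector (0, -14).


Translation: (x+dx, y+dy) = (-6+0, 16+-14) = (-6, 2)

(-6, 2)


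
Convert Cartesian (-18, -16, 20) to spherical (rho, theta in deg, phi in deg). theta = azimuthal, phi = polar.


rho = sqrt((-18)^2 + (-16)^2 + 20^2) = 31.305
theta = atan2(-16, -18) = 221.6335 deg
phi = acos(20/31.305) = 50.2919 deg

rho = 31.305, theta = 221.6335 deg, phi = 50.2919 deg


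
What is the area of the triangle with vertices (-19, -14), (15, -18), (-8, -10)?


Area = |x1(y2-y3) + x2(y3-y1) + x3(y1-y2)| / 2
= |-19*(-18--10) + 15*(-10--14) + -8*(-14--18)| / 2
= 90

90


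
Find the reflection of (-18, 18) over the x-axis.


Reflection across x-axis: (x, y) -> (x, -y)
(-18, 18) -> (-18, -18)

(-18, -18)


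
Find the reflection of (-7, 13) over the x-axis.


Reflection across x-axis: (x, y) -> (x, -y)
(-7, 13) -> (-7, -13)

(-7, -13)


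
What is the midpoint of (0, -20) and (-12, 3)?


Midpoint = ((0+-12)/2, (-20+3)/2) = (-6, -8.5)

(-6, -8.5)


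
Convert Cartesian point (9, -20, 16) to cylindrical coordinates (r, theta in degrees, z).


r = sqrt(9^2 + (-20)^2) = 21.9317
theta = atan2(-20, 9) = 294.2277 deg
z = 16

r = 21.9317, theta = 294.2277 deg, z = 16


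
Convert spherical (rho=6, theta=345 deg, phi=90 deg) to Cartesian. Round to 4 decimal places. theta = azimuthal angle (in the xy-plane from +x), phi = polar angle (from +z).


x = 6 * sin(90) * cos(345) = 5.7956
y = 6 * sin(90) * sin(345) = -1.5529
z = 6 * cos(90) = 0

(5.7956, -1.5529, 0)


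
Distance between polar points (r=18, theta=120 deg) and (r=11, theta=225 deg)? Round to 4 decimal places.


d = sqrt(r1^2 + r2^2 - 2*r1*r2*cos(t2-t1))
d = sqrt(18^2 + 11^2 - 2*18*11*cos(225-120)) = 23.3986

23.3986


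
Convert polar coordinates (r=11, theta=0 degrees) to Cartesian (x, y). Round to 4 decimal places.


x = 11 * cos(0) = 11
y = 11 * sin(0) = 0

(11, 0)


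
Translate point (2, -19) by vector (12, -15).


Translation: (x+dx, y+dy) = (2+12, -19+-15) = (14, -34)

(14, -34)


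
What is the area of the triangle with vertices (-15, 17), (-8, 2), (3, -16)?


Area = |x1(y2-y3) + x2(y3-y1) + x3(y1-y2)| / 2
= |-15*(2--16) + -8*(-16-17) + 3*(17-2)| / 2
= 19.5

19.5


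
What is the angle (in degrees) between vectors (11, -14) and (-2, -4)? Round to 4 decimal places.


dot = 11*-2 + -14*-4 = 34
|u| = 17.8045, |v| = 4.4721
cos(angle) = 0.427
angle = 64.7223 degrees

64.7223 degrees


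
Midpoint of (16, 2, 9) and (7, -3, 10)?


Midpoint = ((16+7)/2, (2+-3)/2, (9+10)/2) = (11.5, -0.5, 9.5)

(11.5, -0.5, 9.5)


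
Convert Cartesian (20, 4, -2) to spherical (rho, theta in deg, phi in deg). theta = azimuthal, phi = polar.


rho = sqrt(20^2 + 4^2 + (-2)^2) = 20.4939
theta = atan2(4, 20) = 11.3099 deg
phi = acos(-2/20.4939) = 95.6004 deg

rho = 20.4939, theta = 11.3099 deg, phi = 95.6004 deg


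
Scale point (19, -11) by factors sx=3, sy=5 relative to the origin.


Scaling: (x*sx, y*sy) = (19*3, -11*5) = (57, -55)

(57, -55)


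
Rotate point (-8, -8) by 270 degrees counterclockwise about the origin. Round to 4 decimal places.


x' = -8*cos(270) - -8*sin(270) = -8
y' = -8*sin(270) + -8*cos(270) = 8

(-8, 8)


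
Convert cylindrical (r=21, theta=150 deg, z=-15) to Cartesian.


x = 21 * cos(150) = -18.1865
y = 21 * sin(150) = 10.5
z = -15

(-18.1865, 10.5, -15)


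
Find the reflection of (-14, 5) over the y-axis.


Reflection across y-axis: (x, y) -> (-x, y)
(-14, 5) -> (14, 5)

(14, 5)


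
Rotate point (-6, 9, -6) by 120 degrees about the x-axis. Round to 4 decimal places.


x' = -6
y' = 9*cos(120) - -6*sin(120) = 0.6962
z' = 9*sin(120) + -6*cos(120) = 10.7942

(-6, 0.6962, 10.7942)


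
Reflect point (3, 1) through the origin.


Reflection through origin: (x, y) -> (-x, -y)
(3, 1) -> (-3, -1)

(-3, -1)


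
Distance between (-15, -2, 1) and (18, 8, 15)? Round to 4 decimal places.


d = sqrt((18--15)^2 + (8--2)^2 + (15-1)^2) = 37.2156

37.2156


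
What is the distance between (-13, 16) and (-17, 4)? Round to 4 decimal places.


d = sqrt((-17--13)^2 + (4-16)^2) = 12.6491

12.6491


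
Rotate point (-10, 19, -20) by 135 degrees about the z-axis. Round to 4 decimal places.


x' = -10*cos(135) - 19*sin(135) = -6.364
y' = -10*sin(135) + 19*cos(135) = -20.5061
z' = -20

(-6.364, -20.5061, -20)


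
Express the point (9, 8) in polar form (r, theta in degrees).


r = sqrt(9^2 + 8^2) = 12.0416
theta = atan2(8, 9) = 41.6335 degrees

r = 12.0416, theta = 41.6335 degrees


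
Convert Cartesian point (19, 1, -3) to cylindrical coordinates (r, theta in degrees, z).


r = sqrt(19^2 + 1^2) = 19.0263
theta = atan2(1, 19) = 3.0128 deg
z = -3

r = 19.0263, theta = 3.0128 deg, z = -3


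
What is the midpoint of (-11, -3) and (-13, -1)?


Midpoint = ((-11+-13)/2, (-3+-1)/2) = (-12, -2)

(-12, -2)


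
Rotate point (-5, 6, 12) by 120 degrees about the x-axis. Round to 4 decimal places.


x' = -5
y' = 6*cos(120) - 12*sin(120) = -13.3923
z' = 6*sin(120) + 12*cos(120) = -0.8038

(-5, -13.3923, -0.8038)


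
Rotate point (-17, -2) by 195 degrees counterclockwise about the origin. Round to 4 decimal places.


x' = -17*cos(195) - -2*sin(195) = 15.9031
y' = -17*sin(195) + -2*cos(195) = 6.3318

(15.9031, 6.3318)


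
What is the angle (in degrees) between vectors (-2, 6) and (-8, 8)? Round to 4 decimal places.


dot = -2*-8 + 6*8 = 64
|u| = 6.3246, |v| = 11.3137
cos(angle) = 0.8944
angle = 26.5651 degrees

26.5651 degrees


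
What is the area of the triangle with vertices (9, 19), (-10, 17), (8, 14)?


Area = |x1(y2-y3) + x2(y3-y1) + x3(y1-y2)| / 2
= |9*(17-14) + -10*(14-19) + 8*(19-17)| / 2
= 46.5

46.5


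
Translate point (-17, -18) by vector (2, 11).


Translation: (x+dx, y+dy) = (-17+2, -18+11) = (-15, -7)

(-15, -7)


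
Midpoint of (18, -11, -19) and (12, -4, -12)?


Midpoint = ((18+12)/2, (-11+-4)/2, (-19+-12)/2) = (15, -7.5, -15.5)

(15, -7.5, -15.5)


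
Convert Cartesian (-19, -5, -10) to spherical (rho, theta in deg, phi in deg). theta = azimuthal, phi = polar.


rho = sqrt((-19)^2 + (-5)^2 + (-10)^2) = 22.0454
theta = atan2(-5, -19) = 194.7436 deg
phi = acos(-10/22.0454) = 116.9755 deg

rho = 22.0454, theta = 194.7436 deg, phi = 116.9755 deg


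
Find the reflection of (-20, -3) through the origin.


Reflection through origin: (x, y) -> (-x, -y)
(-20, -3) -> (20, 3)

(20, 3)


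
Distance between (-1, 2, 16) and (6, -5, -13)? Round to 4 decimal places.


d = sqrt((6--1)^2 + (-5-2)^2 + (-13-16)^2) = 30.6431

30.6431


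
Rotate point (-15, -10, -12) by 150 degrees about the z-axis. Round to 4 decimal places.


x' = -15*cos(150) - -10*sin(150) = 17.9904
y' = -15*sin(150) + -10*cos(150) = 1.1603
z' = -12

(17.9904, 1.1603, -12)


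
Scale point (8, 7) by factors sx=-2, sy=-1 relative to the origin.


Scaling: (x*sx, y*sy) = (8*-2, 7*-1) = (-16, -7)

(-16, -7)


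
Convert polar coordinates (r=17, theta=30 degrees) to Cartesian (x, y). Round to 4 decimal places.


x = 17 * cos(30) = 14.7224
y = 17 * sin(30) = 8.5

(14.7224, 8.5)


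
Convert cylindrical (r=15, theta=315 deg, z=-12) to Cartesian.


x = 15 * cos(315) = 10.6066
y = 15 * sin(315) = -10.6066
z = -12

(10.6066, -10.6066, -12)


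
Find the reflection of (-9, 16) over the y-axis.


Reflection across y-axis: (x, y) -> (-x, y)
(-9, 16) -> (9, 16)

(9, 16)


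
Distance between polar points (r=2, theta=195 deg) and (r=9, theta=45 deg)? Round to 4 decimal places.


d = sqrt(r1^2 + r2^2 - 2*r1*r2*cos(t2-t1))
d = sqrt(2^2 + 9^2 - 2*2*9*cos(45-195)) = 10.7785

10.7785


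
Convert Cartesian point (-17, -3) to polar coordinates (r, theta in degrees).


r = sqrt((-17)^2 + (-3)^2) = 17.2627
theta = atan2(-3, -17) = 190.008 degrees

r = 17.2627, theta = 190.008 degrees


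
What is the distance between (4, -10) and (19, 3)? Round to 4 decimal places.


d = sqrt((19-4)^2 + (3--10)^2) = 19.8494

19.8494


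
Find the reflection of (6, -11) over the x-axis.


Reflection across x-axis: (x, y) -> (x, -y)
(6, -11) -> (6, 11)

(6, 11)


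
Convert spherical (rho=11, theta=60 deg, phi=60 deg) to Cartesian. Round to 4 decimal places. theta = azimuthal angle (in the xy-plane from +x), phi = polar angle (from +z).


x = 11 * sin(60) * cos(60) = 4.7631
y = 11 * sin(60) * sin(60) = 8.25
z = 11 * cos(60) = 5.5

(4.7631, 8.25, 5.5)


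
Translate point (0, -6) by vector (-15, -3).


Translation: (x+dx, y+dy) = (0+-15, -6+-3) = (-15, -9)

(-15, -9)


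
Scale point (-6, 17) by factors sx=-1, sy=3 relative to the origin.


Scaling: (x*sx, y*sy) = (-6*-1, 17*3) = (6, 51)

(6, 51)


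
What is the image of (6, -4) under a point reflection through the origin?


Reflection through origin: (x, y) -> (-x, -y)
(6, -4) -> (-6, 4)

(-6, 4)


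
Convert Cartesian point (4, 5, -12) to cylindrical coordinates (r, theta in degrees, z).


r = sqrt(4^2 + 5^2) = 6.4031
theta = atan2(5, 4) = 51.3402 deg
z = -12

r = 6.4031, theta = 51.3402 deg, z = -12


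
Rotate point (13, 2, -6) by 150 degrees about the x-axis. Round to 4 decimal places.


x' = 13
y' = 2*cos(150) - -6*sin(150) = 1.2679
z' = 2*sin(150) + -6*cos(150) = 6.1962

(13, 1.2679, 6.1962)


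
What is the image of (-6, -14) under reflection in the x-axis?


Reflection across x-axis: (x, y) -> (x, -y)
(-6, -14) -> (-6, 14)

(-6, 14)


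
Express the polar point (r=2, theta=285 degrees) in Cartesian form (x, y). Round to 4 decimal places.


x = 2 * cos(285) = 0.5176
y = 2 * sin(285) = -1.9319

(0.5176, -1.9319)


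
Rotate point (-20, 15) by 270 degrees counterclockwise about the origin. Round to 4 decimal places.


x' = -20*cos(270) - 15*sin(270) = 15
y' = -20*sin(270) + 15*cos(270) = 20

(15, 20)


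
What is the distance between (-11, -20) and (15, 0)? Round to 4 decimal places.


d = sqrt((15--11)^2 + (0--20)^2) = 32.8024

32.8024


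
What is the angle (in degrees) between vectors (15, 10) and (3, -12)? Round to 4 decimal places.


dot = 15*3 + 10*-12 = -75
|u| = 18.0278, |v| = 12.3693
cos(angle) = -0.3363
angle = 109.6538 degrees

109.6538 degrees


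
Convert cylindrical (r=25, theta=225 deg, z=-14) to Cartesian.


x = 25 * cos(225) = -17.6777
y = 25 * sin(225) = -17.6777
z = -14

(-17.6777, -17.6777, -14)


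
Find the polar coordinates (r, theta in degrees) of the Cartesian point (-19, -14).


r = sqrt((-19)^2 + (-14)^2) = 23.6008
theta = atan2(-14, -19) = 216.3844 degrees

r = 23.6008, theta = 216.3844 degrees


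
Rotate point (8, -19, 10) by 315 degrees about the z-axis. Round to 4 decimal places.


x' = 8*cos(315) - -19*sin(315) = -7.7782
y' = 8*sin(315) + -19*cos(315) = -19.0919
z' = 10

(-7.7782, -19.0919, 10)


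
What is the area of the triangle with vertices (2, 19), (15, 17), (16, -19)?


Area = |x1(y2-y3) + x2(y3-y1) + x3(y1-y2)| / 2
= |2*(17--19) + 15*(-19-19) + 16*(19-17)| / 2
= 233

233


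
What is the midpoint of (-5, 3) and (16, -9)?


Midpoint = ((-5+16)/2, (3+-9)/2) = (5.5, -3)

(5.5, -3)


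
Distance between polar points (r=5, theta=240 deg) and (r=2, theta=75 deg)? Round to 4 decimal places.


d = sqrt(r1^2 + r2^2 - 2*r1*r2*cos(t2-t1))
d = sqrt(5^2 + 2^2 - 2*5*2*cos(75-240)) = 6.9512

6.9512


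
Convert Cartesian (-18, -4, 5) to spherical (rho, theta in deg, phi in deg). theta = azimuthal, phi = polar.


rho = sqrt((-18)^2 + (-4)^2 + 5^2) = 19.105
theta = atan2(-4, -18) = 192.5288 deg
phi = acos(5/19.105) = 74.8283 deg

rho = 19.105, theta = 192.5288 deg, phi = 74.8283 deg


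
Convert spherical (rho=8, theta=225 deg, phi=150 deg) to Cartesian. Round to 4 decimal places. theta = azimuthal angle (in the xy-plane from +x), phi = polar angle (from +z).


x = 8 * sin(150) * cos(225) = -2.8284
y = 8 * sin(150) * sin(225) = -2.8284
z = 8 * cos(150) = -6.9282

(-2.8284, -2.8284, -6.9282)


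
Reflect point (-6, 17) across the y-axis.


Reflection across y-axis: (x, y) -> (-x, y)
(-6, 17) -> (6, 17)

(6, 17)


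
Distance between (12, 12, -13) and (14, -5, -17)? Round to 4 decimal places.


d = sqrt((14-12)^2 + (-5-12)^2 + (-17--13)^2) = 17.5784

17.5784


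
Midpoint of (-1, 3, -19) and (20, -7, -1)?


Midpoint = ((-1+20)/2, (3+-7)/2, (-19+-1)/2) = (9.5, -2, -10)

(9.5, -2, -10)


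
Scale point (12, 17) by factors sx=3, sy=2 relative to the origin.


Scaling: (x*sx, y*sy) = (12*3, 17*2) = (36, 34)

(36, 34)


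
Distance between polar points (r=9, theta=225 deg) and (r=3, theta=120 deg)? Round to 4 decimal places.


d = sqrt(r1^2 + r2^2 - 2*r1*r2*cos(t2-t1))
d = sqrt(9^2 + 3^2 - 2*9*3*cos(120-225)) = 10.1969

10.1969


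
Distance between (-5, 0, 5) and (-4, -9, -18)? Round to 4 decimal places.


d = sqrt((-4--5)^2 + (-9-0)^2 + (-18-5)^2) = 24.7184

24.7184


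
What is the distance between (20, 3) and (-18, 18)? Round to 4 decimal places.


d = sqrt((-18-20)^2 + (18-3)^2) = 40.8534

40.8534


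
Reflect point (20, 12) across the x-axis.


Reflection across x-axis: (x, y) -> (x, -y)
(20, 12) -> (20, -12)

(20, -12)


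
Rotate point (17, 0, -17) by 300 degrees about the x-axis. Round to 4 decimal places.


x' = 17
y' = 0*cos(300) - -17*sin(300) = -14.7224
z' = 0*sin(300) + -17*cos(300) = -8.5

(17, -14.7224, -8.5)


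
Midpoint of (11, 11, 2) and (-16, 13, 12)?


Midpoint = ((11+-16)/2, (11+13)/2, (2+12)/2) = (-2.5, 12, 7)

(-2.5, 12, 7)


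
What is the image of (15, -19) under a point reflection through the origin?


Reflection through origin: (x, y) -> (-x, -y)
(15, -19) -> (-15, 19)

(-15, 19)


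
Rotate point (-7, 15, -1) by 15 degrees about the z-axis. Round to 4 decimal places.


x' = -7*cos(15) - 15*sin(15) = -10.6438
y' = -7*sin(15) + 15*cos(15) = 12.6772
z' = -1

(-10.6438, 12.6772, -1)


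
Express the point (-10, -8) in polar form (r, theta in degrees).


r = sqrt((-10)^2 + (-8)^2) = 12.8062
theta = atan2(-8, -10) = 218.6598 degrees

r = 12.8062, theta = 218.6598 degrees


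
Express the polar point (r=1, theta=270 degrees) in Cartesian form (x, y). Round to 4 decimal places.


x = 1 * cos(270) = 0
y = 1 * sin(270) = -1

(0, -1)


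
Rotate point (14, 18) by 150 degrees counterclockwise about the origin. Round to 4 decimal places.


x' = 14*cos(150) - 18*sin(150) = -21.1244
y' = 14*sin(150) + 18*cos(150) = -8.5885

(-21.1244, -8.5885)


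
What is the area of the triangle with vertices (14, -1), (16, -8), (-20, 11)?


Area = |x1(y2-y3) + x2(y3-y1) + x3(y1-y2)| / 2
= |14*(-8-11) + 16*(11--1) + -20*(-1--8)| / 2
= 107

107


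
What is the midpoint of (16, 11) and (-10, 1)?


Midpoint = ((16+-10)/2, (11+1)/2) = (3, 6)

(3, 6)


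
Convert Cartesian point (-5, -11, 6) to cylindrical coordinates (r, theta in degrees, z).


r = sqrt((-5)^2 + (-11)^2) = 12.083
theta = atan2(-11, -5) = 245.556 deg
z = 6

r = 12.083, theta = 245.556 deg, z = 6


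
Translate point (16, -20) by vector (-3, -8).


Translation: (x+dx, y+dy) = (16+-3, -20+-8) = (13, -28)

(13, -28)


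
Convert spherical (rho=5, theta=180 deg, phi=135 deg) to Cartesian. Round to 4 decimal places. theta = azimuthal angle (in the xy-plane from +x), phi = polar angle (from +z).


x = 5 * sin(135) * cos(180) = -3.5355
y = 5 * sin(135) * sin(180) = 0
z = 5 * cos(135) = -3.5355

(-3.5355, 0, -3.5355)


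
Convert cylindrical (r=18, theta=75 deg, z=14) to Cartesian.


x = 18 * cos(75) = 4.6587
y = 18 * sin(75) = 17.3867
z = 14

(4.6587, 17.3867, 14)


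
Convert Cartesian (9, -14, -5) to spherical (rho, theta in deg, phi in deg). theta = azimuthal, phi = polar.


rho = sqrt(9^2 + (-14)^2 + (-5)^2) = 17.3781
theta = atan2(-14, 9) = 302.7352 deg
phi = acos(-5/17.3781) = 106.7214 deg

rho = 17.3781, theta = 302.7352 deg, phi = 106.7214 deg


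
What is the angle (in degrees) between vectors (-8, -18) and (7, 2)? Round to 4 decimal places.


dot = -8*7 + -18*2 = -92
|u| = 19.6977, |v| = 7.2801
cos(angle) = -0.6416
angle = 129.9079 degrees

129.9079 degrees


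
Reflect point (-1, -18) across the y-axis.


Reflection across y-axis: (x, y) -> (-x, y)
(-1, -18) -> (1, -18)

(1, -18)


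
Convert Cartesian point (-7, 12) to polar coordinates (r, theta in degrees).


r = sqrt((-7)^2 + 12^2) = 13.8924
theta = atan2(12, -7) = 120.2564 degrees

r = 13.8924, theta = 120.2564 degrees


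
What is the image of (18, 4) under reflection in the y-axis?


Reflection across y-axis: (x, y) -> (-x, y)
(18, 4) -> (-18, 4)

(-18, 4)
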